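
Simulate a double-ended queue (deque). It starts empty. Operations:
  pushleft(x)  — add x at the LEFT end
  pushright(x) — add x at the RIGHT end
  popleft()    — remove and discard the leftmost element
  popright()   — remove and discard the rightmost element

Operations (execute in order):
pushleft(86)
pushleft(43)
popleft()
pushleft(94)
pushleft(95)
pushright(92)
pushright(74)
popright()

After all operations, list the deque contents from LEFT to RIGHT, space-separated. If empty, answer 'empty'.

Answer: 95 94 86 92

Derivation:
pushleft(86): [86]
pushleft(43): [43, 86]
popleft(): [86]
pushleft(94): [94, 86]
pushleft(95): [95, 94, 86]
pushright(92): [95, 94, 86, 92]
pushright(74): [95, 94, 86, 92, 74]
popright(): [95, 94, 86, 92]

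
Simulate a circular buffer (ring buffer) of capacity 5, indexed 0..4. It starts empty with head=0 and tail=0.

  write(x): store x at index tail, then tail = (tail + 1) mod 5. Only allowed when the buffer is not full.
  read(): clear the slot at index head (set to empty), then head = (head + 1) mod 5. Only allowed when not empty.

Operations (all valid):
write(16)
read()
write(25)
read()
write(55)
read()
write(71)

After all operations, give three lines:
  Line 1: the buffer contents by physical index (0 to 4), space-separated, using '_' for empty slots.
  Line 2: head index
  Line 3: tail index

write(16): buf=[16 _ _ _ _], head=0, tail=1, size=1
read(): buf=[_ _ _ _ _], head=1, tail=1, size=0
write(25): buf=[_ 25 _ _ _], head=1, tail=2, size=1
read(): buf=[_ _ _ _ _], head=2, tail=2, size=0
write(55): buf=[_ _ 55 _ _], head=2, tail=3, size=1
read(): buf=[_ _ _ _ _], head=3, tail=3, size=0
write(71): buf=[_ _ _ 71 _], head=3, tail=4, size=1

Answer: _ _ _ 71 _
3
4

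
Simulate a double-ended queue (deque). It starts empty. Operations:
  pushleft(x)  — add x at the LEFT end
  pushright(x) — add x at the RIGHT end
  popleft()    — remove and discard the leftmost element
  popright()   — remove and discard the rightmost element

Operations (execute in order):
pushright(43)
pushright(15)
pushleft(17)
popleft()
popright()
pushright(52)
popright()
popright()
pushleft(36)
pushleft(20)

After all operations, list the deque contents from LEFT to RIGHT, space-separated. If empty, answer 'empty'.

pushright(43): [43]
pushright(15): [43, 15]
pushleft(17): [17, 43, 15]
popleft(): [43, 15]
popright(): [43]
pushright(52): [43, 52]
popright(): [43]
popright(): []
pushleft(36): [36]
pushleft(20): [20, 36]

Answer: 20 36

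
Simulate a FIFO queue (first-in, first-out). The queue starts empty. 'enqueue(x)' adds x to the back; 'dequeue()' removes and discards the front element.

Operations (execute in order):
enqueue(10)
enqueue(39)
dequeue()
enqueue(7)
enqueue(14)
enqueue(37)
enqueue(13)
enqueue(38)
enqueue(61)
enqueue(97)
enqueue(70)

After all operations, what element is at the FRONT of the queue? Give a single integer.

Answer: 39

Derivation:
enqueue(10): queue = [10]
enqueue(39): queue = [10, 39]
dequeue(): queue = [39]
enqueue(7): queue = [39, 7]
enqueue(14): queue = [39, 7, 14]
enqueue(37): queue = [39, 7, 14, 37]
enqueue(13): queue = [39, 7, 14, 37, 13]
enqueue(38): queue = [39, 7, 14, 37, 13, 38]
enqueue(61): queue = [39, 7, 14, 37, 13, 38, 61]
enqueue(97): queue = [39, 7, 14, 37, 13, 38, 61, 97]
enqueue(70): queue = [39, 7, 14, 37, 13, 38, 61, 97, 70]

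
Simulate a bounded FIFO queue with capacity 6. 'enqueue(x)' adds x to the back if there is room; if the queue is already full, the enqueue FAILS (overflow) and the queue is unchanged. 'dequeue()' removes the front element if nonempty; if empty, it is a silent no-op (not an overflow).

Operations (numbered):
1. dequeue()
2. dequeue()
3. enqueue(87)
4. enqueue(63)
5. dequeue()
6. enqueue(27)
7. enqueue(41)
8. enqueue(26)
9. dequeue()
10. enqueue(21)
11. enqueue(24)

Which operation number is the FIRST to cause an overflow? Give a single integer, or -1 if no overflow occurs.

1. dequeue(): empty, no-op, size=0
2. dequeue(): empty, no-op, size=0
3. enqueue(87): size=1
4. enqueue(63): size=2
5. dequeue(): size=1
6. enqueue(27): size=2
7. enqueue(41): size=3
8. enqueue(26): size=4
9. dequeue(): size=3
10. enqueue(21): size=4
11. enqueue(24): size=5

Answer: -1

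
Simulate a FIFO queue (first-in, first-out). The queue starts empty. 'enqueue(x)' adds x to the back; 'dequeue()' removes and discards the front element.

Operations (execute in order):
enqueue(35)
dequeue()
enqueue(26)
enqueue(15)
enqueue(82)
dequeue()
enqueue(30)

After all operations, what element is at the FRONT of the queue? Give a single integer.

Answer: 15

Derivation:
enqueue(35): queue = [35]
dequeue(): queue = []
enqueue(26): queue = [26]
enqueue(15): queue = [26, 15]
enqueue(82): queue = [26, 15, 82]
dequeue(): queue = [15, 82]
enqueue(30): queue = [15, 82, 30]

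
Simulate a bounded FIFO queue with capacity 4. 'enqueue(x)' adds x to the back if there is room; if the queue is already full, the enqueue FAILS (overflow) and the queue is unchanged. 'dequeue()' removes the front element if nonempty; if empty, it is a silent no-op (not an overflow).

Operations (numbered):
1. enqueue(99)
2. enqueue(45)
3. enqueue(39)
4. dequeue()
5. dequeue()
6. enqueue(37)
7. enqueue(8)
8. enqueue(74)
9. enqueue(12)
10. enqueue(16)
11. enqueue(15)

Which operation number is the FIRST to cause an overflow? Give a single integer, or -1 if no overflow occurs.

1. enqueue(99): size=1
2. enqueue(45): size=2
3. enqueue(39): size=3
4. dequeue(): size=2
5. dequeue(): size=1
6. enqueue(37): size=2
7. enqueue(8): size=3
8. enqueue(74): size=4
9. enqueue(12): size=4=cap → OVERFLOW (fail)
10. enqueue(16): size=4=cap → OVERFLOW (fail)
11. enqueue(15): size=4=cap → OVERFLOW (fail)

Answer: 9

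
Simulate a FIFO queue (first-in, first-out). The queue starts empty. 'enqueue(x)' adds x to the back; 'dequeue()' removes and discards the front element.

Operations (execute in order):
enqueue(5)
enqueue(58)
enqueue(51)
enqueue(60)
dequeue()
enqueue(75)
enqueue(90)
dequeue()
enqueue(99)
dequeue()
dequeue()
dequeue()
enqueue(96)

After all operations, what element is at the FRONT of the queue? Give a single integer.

enqueue(5): queue = [5]
enqueue(58): queue = [5, 58]
enqueue(51): queue = [5, 58, 51]
enqueue(60): queue = [5, 58, 51, 60]
dequeue(): queue = [58, 51, 60]
enqueue(75): queue = [58, 51, 60, 75]
enqueue(90): queue = [58, 51, 60, 75, 90]
dequeue(): queue = [51, 60, 75, 90]
enqueue(99): queue = [51, 60, 75, 90, 99]
dequeue(): queue = [60, 75, 90, 99]
dequeue(): queue = [75, 90, 99]
dequeue(): queue = [90, 99]
enqueue(96): queue = [90, 99, 96]

Answer: 90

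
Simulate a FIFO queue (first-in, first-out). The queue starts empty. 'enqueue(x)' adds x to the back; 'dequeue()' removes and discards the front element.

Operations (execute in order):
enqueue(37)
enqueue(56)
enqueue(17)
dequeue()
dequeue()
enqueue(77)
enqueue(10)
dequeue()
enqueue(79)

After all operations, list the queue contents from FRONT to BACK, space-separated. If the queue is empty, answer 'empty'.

Answer: 77 10 79

Derivation:
enqueue(37): [37]
enqueue(56): [37, 56]
enqueue(17): [37, 56, 17]
dequeue(): [56, 17]
dequeue(): [17]
enqueue(77): [17, 77]
enqueue(10): [17, 77, 10]
dequeue(): [77, 10]
enqueue(79): [77, 10, 79]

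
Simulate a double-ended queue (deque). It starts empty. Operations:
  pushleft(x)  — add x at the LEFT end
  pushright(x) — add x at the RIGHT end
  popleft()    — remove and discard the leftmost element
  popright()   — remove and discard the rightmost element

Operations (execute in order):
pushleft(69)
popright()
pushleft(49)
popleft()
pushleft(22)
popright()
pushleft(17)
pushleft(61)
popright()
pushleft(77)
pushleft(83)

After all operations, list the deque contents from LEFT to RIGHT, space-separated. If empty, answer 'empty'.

pushleft(69): [69]
popright(): []
pushleft(49): [49]
popleft(): []
pushleft(22): [22]
popright(): []
pushleft(17): [17]
pushleft(61): [61, 17]
popright(): [61]
pushleft(77): [77, 61]
pushleft(83): [83, 77, 61]

Answer: 83 77 61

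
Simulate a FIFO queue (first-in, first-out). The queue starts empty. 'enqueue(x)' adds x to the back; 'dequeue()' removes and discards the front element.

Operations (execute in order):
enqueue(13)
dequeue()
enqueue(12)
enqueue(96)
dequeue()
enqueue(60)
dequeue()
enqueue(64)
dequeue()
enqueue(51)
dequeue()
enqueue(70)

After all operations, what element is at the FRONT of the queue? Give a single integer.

enqueue(13): queue = [13]
dequeue(): queue = []
enqueue(12): queue = [12]
enqueue(96): queue = [12, 96]
dequeue(): queue = [96]
enqueue(60): queue = [96, 60]
dequeue(): queue = [60]
enqueue(64): queue = [60, 64]
dequeue(): queue = [64]
enqueue(51): queue = [64, 51]
dequeue(): queue = [51]
enqueue(70): queue = [51, 70]

Answer: 51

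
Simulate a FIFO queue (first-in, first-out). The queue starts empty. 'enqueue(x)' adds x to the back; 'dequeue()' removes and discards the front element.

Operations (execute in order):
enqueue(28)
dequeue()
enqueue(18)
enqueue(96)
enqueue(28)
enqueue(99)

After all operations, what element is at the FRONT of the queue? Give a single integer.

Answer: 18

Derivation:
enqueue(28): queue = [28]
dequeue(): queue = []
enqueue(18): queue = [18]
enqueue(96): queue = [18, 96]
enqueue(28): queue = [18, 96, 28]
enqueue(99): queue = [18, 96, 28, 99]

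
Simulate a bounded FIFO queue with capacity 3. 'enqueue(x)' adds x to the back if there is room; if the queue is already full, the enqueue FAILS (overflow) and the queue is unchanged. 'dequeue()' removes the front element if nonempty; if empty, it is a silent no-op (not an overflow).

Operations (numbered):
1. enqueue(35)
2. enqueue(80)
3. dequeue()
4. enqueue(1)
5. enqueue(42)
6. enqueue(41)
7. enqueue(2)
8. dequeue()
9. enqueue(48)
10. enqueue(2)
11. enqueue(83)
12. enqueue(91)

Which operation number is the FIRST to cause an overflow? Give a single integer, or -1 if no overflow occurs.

Answer: 6

Derivation:
1. enqueue(35): size=1
2. enqueue(80): size=2
3. dequeue(): size=1
4. enqueue(1): size=2
5. enqueue(42): size=3
6. enqueue(41): size=3=cap → OVERFLOW (fail)
7. enqueue(2): size=3=cap → OVERFLOW (fail)
8. dequeue(): size=2
9. enqueue(48): size=3
10. enqueue(2): size=3=cap → OVERFLOW (fail)
11. enqueue(83): size=3=cap → OVERFLOW (fail)
12. enqueue(91): size=3=cap → OVERFLOW (fail)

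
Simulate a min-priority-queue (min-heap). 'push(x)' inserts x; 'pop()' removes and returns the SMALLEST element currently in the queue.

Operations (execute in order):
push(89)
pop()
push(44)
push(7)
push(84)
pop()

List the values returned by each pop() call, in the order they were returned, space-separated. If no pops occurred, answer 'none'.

push(89): heap contents = [89]
pop() → 89: heap contents = []
push(44): heap contents = [44]
push(7): heap contents = [7, 44]
push(84): heap contents = [7, 44, 84]
pop() → 7: heap contents = [44, 84]

Answer: 89 7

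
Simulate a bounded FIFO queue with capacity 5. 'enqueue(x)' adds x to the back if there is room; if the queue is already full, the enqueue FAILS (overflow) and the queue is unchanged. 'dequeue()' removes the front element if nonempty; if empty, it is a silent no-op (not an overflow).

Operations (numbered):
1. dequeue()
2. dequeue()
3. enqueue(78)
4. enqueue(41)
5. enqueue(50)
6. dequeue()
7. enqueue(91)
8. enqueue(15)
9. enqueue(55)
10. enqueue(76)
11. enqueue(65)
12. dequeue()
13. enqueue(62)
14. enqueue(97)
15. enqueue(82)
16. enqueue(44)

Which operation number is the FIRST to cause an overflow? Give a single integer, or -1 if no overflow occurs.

1. dequeue(): empty, no-op, size=0
2. dequeue(): empty, no-op, size=0
3. enqueue(78): size=1
4. enqueue(41): size=2
5. enqueue(50): size=3
6. dequeue(): size=2
7. enqueue(91): size=3
8. enqueue(15): size=4
9. enqueue(55): size=5
10. enqueue(76): size=5=cap → OVERFLOW (fail)
11. enqueue(65): size=5=cap → OVERFLOW (fail)
12. dequeue(): size=4
13. enqueue(62): size=5
14. enqueue(97): size=5=cap → OVERFLOW (fail)
15. enqueue(82): size=5=cap → OVERFLOW (fail)
16. enqueue(44): size=5=cap → OVERFLOW (fail)

Answer: 10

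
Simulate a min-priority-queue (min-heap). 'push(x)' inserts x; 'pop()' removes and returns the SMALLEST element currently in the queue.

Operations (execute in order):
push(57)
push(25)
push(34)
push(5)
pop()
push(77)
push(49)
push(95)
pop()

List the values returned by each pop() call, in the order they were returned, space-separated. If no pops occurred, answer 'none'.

push(57): heap contents = [57]
push(25): heap contents = [25, 57]
push(34): heap contents = [25, 34, 57]
push(5): heap contents = [5, 25, 34, 57]
pop() → 5: heap contents = [25, 34, 57]
push(77): heap contents = [25, 34, 57, 77]
push(49): heap contents = [25, 34, 49, 57, 77]
push(95): heap contents = [25, 34, 49, 57, 77, 95]
pop() → 25: heap contents = [34, 49, 57, 77, 95]

Answer: 5 25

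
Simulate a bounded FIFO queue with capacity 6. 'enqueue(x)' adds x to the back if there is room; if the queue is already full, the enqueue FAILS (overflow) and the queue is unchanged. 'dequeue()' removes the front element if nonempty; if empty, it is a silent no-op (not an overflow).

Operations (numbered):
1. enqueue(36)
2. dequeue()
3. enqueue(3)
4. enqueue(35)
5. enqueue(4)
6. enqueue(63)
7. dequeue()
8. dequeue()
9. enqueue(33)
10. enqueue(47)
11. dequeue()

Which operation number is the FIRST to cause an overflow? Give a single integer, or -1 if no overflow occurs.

1. enqueue(36): size=1
2. dequeue(): size=0
3. enqueue(3): size=1
4. enqueue(35): size=2
5. enqueue(4): size=3
6. enqueue(63): size=4
7. dequeue(): size=3
8. dequeue(): size=2
9. enqueue(33): size=3
10. enqueue(47): size=4
11. dequeue(): size=3

Answer: -1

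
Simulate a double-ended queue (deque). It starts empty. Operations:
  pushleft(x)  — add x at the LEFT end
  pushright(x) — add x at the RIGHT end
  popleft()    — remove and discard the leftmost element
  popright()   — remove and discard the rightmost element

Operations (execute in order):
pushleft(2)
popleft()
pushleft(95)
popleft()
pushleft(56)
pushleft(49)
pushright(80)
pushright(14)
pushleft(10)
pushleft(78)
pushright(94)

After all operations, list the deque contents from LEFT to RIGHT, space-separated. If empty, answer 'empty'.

Answer: 78 10 49 56 80 14 94

Derivation:
pushleft(2): [2]
popleft(): []
pushleft(95): [95]
popleft(): []
pushleft(56): [56]
pushleft(49): [49, 56]
pushright(80): [49, 56, 80]
pushright(14): [49, 56, 80, 14]
pushleft(10): [10, 49, 56, 80, 14]
pushleft(78): [78, 10, 49, 56, 80, 14]
pushright(94): [78, 10, 49, 56, 80, 14, 94]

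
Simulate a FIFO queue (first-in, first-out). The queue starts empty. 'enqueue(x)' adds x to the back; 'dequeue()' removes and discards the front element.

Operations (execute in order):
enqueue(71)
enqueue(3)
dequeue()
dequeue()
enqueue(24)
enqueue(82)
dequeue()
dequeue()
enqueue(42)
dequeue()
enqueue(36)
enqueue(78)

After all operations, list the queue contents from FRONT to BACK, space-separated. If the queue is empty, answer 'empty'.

enqueue(71): [71]
enqueue(3): [71, 3]
dequeue(): [3]
dequeue(): []
enqueue(24): [24]
enqueue(82): [24, 82]
dequeue(): [82]
dequeue(): []
enqueue(42): [42]
dequeue(): []
enqueue(36): [36]
enqueue(78): [36, 78]

Answer: 36 78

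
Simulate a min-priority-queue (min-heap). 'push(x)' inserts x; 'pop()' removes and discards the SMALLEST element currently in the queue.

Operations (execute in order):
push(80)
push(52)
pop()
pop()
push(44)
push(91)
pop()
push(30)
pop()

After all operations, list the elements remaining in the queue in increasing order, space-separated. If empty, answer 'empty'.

Answer: 91

Derivation:
push(80): heap contents = [80]
push(52): heap contents = [52, 80]
pop() → 52: heap contents = [80]
pop() → 80: heap contents = []
push(44): heap contents = [44]
push(91): heap contents = [44, 91]
pop() → 44: heap contents = [91]
push(30): heap contents = [30, 91]
pop() → 30: heap contents = [91]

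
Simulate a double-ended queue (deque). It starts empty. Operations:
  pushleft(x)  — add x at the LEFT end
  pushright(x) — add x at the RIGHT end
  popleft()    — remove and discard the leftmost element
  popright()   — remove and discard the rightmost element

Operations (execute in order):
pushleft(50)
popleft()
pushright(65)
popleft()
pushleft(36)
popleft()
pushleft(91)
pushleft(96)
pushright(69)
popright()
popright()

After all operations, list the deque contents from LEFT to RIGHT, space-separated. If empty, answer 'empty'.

pushleft(50): [50]
popleft(): []
pushright(65): [65]
popleft(): []
pushleft(36): [36]
popleft(): []
pushleft(91): [91]
pushleft(96): [96, 91]
pushright(69): [96, 91, 69]
popright(): [96, 91]
popright(): [96]

Answer: 96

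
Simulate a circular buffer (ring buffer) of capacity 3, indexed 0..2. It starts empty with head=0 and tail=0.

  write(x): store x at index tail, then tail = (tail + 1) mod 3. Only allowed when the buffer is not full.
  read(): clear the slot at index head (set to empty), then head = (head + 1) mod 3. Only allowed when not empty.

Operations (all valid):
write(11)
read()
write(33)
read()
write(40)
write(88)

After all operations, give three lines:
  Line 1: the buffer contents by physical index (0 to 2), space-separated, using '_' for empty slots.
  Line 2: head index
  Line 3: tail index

Answer: 88 _ 40
2
1

Derivation:
write(11): buf=[11 _ _], head=0, tail=1, size=1
read(): buf=[_ _ _], head=1, tail=1, size=0
write(33): buf=[_ 33 _], head=1, tail=2, size=1
read(): buf=[_ _ _], head=2, tail=2, size=0
write(40): buf=[_ _ 40], head=2, tail=0, size=1
write(88): buf=[88 _ 40], head=2, tail=1, size=2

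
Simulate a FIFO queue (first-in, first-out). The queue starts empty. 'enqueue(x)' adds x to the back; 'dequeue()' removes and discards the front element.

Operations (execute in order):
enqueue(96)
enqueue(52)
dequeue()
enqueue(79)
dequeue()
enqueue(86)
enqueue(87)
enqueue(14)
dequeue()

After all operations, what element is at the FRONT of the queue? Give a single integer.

enqueue(96): queue = [96]
enqueue(52): queue = [96, 52]
dequeue(): queue = [52]
enqueue(79): queue = [52, 79]
dequeue(): queue = [79]
enqueue(86): queue = [79, 86]
enqueue(87): queue = [79, 86, 87]
enqueue(14): queue = [79, 86, 87, 14]
dequeue(): queue = [86, 87, 14]

Answer: 86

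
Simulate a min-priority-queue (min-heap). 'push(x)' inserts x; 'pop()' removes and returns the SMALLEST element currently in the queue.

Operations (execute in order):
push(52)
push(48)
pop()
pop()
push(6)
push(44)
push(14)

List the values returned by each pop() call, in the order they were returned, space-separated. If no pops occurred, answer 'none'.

Answer: 48 52

Derivation:
push(52): heap contents = [52]
push(48): heap contents = [48, 52]
pop() → 48: heap contents = [52]
pop() → 52: heap contents = []
push(6): heap contents = [6]
push(44): heap contents = [6, 44]
push(14): heap contents = [6, 14, 44]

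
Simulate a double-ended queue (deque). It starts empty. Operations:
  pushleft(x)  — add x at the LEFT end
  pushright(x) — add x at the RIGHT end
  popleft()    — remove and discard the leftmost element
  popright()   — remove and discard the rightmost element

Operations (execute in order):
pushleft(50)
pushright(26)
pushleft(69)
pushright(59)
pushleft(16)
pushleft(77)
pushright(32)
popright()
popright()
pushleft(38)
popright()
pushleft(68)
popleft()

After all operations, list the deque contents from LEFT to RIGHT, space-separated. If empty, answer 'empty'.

pushleft(50): [50]
pushright(26): [50, 26]
pushleft(69): [69, 50, 26]
pushright(59): [69, 50, 26, 59]
pushleft(16): [16, 69, 50, 26, 59]
pushleft(77): [77, 16, 69, 50, 26, 59]
pushright(32): [77, 16, 69, 50, 26, 59, 32]
popright(): [77, 16, 69, 50, 26, 59]
popright(): [77, 16, 69, 50, 26]
pushleft(38): [38, 77, 16, 69, 50, 26]
popright(): [38, 77, 16, 69, 50]
pushleft(68): [68, 38, 77, 16, 69, 50]
popleft(): [38, 77, 16, 69, 50]

Answer: 38 77 16 69 50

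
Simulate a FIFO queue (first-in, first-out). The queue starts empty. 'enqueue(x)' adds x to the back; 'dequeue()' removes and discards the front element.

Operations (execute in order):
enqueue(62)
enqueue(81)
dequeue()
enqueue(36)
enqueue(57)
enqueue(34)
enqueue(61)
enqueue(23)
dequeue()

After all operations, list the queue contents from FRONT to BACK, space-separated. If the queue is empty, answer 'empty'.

enqueue(62): [62]
enqueue(81): [62, 81]
dequeue(): [81]
enqueue(36): [81, 36]
enqueue(57): [81, 36, 57]
enqueue(34): [81, 36, 57, 34]
enqueue(61): [81, 36, 57, 34, 61]
enqueue(23): [81, 36, 57, 34, 61, 23]
dequeue(): [36, 57, 34, 61, 23]

Answer: 36 57 34 61 23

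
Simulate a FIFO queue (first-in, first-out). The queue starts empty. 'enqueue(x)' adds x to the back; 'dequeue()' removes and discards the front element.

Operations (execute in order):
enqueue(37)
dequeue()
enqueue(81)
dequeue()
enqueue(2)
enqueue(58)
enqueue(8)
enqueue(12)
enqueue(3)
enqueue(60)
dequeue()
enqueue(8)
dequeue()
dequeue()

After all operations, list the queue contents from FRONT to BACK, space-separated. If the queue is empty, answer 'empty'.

Answer: 12 3 60 8

Derivation:
enqueue(37): [37]
dequeue(): []
enqueue(81): [81]
dequeue(): []
enqueue(2): [2]
enqueue(58): [2, 58]
enqueue(8): [2, 58, 8]
enqueue(12): [2, 58, 8, 12]
enqueue(3): [2, 58, 8, 12, 3]
enqueue(60): [2, 58, 8, 12, 3, 60]
dequeue(): [58, 8, 12, 3, 60]
enqueue(8): [58, 8, 12, 3, 60, 8]
dequeue(): [8, 12, 3, 60, 8]
dequeue(): [12, 3, 60, 8]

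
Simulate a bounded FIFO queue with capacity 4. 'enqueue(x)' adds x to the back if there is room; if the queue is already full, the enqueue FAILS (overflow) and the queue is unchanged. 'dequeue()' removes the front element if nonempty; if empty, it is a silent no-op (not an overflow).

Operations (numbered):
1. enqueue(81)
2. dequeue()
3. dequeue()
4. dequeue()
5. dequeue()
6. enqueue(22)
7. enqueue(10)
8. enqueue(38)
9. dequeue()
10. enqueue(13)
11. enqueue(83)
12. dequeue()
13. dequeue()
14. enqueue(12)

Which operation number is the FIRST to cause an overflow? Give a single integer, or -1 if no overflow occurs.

Answer: -1

Derivation:
1. enqueue(81): size=1
2. dequeue(): size=0
3. dequeue(): empty, no-op, size=0
4. dequeue(): empty, no-op, size=0
5. dequeue(): empty, no-op, size=0
6. enqueue(22): size=1
7. enqueue(10): size=2
8. enqueue(38): size=3
9. dequeue(): size=2
10. enqueue(13): size=3
11. enqueue(83): size=4
12. dequeue(): size=3
13. dequeue(): size=2
14. enqueue(12): size=3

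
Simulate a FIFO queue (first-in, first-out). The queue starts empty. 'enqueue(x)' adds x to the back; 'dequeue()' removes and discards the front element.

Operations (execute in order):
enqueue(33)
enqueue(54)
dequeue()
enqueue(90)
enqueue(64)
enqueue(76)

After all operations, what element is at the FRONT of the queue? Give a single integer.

enqueue(33): queue = [33]
enqueue(54): queue = [33, 54]
dequeue(): queue = [54]
enqueue(90): queue = [54, 90]
enqueue(64): queue = [54, 90, 64]
enqueue(76): queue = [54, 90, 64, 76]

Answer: 54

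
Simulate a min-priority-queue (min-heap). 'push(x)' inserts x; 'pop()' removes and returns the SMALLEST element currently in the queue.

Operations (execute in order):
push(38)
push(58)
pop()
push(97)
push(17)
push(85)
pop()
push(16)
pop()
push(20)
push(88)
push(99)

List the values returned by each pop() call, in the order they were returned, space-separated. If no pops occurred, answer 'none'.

Answer: 38 17 16

Derivation:
push(38): heap contents = [38]
push(58): heap contents = [38, 58]
pop() → 38: heap contents = [58]
push(97): heap contents = [58, 97]
push(17): heap contents = [17, 58, 97]
push(85): heap contents = [17, 58, 85, 97]
pop() → 17: heap contents = [58, 85, 97]
push(16): heap contents = [16, 58, 85, 97]
pop() → 16: heap contents = [58, 85, 97]
push(20): heap contents = [20, 58, 85, 97]
push(88): heap contents = [20, 58, 85, 88, 97]
push(99): heap contents = [20, 58, 85, 88, 97, 99]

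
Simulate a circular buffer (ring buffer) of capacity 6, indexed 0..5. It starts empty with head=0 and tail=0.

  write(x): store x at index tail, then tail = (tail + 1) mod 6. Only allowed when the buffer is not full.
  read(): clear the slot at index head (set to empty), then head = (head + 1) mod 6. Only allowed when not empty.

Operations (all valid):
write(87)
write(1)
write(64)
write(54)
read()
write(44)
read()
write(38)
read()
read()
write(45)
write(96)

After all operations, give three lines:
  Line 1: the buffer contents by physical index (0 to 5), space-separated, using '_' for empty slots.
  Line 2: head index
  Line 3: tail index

write(87): buf=[87 _ _ _ _ _], head=0, tail=1, size=1
write(1): buf=[87 1 _ _ _ _], head=0, tail=2, size=2
write(64): buf=[87 1 64 _ _ _], head=0, tail=3, size=3
write(54): buf=[87 1 64 54 _ _], head=0, tail=4, size=4
read(): buf=[_ 1 64 54 _ _], head=1, tail=4, size=3
write(44): buf=[_ 1 64 54 44 _], head=1, tail=5, size=4
read(): buf=[_ _ 64 54 44 _], head=2, tail=5, size=3
write(38): buf=[_ _ 64 54 44 38], head=2, tail=0, size=4
read(): buf=[_ _ _ 54 44 38], head=3, tail=0, size=3
read(): buf=[_ _ _ _ 44 38], head=4, tail=0, size=2
write(45): buf=[45 _ _ _ 44 38], head=4, tail=1, size=3
write(96): buf=[45 96 _ _ 44 38], head=4, tail=2, size=4

Answer: 45 96 _ _ 44 38
4
2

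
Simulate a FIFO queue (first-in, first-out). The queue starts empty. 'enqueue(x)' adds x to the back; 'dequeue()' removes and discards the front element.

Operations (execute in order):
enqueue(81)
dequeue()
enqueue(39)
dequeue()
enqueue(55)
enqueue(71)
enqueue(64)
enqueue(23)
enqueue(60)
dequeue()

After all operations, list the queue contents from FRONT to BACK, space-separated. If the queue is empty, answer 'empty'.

enqueue(81): [81]
dequeue(): []
enqueue(39): [39]
dequeue(): []
enqueue(55): [55]
enqueue(71): [55, 71]
enqueue(64): [55, 71, 64]
enqueue(23): [55, 71, 64, 23]
enqueue(60): [55, 71, 64, 23, 60]
dequeue(): [71, 64, 23, 60]

Answer: 71 64 23 60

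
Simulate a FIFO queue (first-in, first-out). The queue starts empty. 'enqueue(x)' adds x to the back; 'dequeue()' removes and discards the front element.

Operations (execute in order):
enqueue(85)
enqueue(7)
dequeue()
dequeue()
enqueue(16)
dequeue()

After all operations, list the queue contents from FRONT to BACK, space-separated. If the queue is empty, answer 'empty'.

Answer: empty

Derivation:
enqueue(85): [85]
enqueue(7): [85, 7]
dequeue(): [7]
dequeue(): []
enqueue(16): [16]
dequeue(): []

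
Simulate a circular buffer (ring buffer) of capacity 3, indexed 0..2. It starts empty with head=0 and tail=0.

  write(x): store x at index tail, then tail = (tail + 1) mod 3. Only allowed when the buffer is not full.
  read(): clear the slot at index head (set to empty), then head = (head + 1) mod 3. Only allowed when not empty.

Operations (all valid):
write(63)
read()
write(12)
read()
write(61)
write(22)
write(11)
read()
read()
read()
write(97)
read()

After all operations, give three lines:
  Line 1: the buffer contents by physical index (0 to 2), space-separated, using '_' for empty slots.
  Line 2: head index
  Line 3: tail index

write(63): buf=[63 _ _], head=0, tail=1, size=1
read(): buf=[_ _ _], head=1, tail=1, size=0
write(12): buf=[_ 12 _], head=1, tail=2, size=1
read(): buf=[_ _ _], head=2, tail=2, size=0
write(61): buf=[_ _ 61], head=2, tail=0, size=1
write(22): buf=[22 _ 61], head=2, tail=1, size=2
write(11): buf=[22 11 61], head=2, tail=2, size=3
read(): buf=[22 11 _], head=0, tail=2, size=2
read(): buf=[_ 11 _], head=1, tail=2, size=1
read(): buf=[_ _ _], head=2, tail=2, size=0
write(97): buf=[_ _ 97], head=2, tail=0, size=1
read(): buf=[_ _ _], head=0, tail=0, size=0

Answer: _ _ _
0
0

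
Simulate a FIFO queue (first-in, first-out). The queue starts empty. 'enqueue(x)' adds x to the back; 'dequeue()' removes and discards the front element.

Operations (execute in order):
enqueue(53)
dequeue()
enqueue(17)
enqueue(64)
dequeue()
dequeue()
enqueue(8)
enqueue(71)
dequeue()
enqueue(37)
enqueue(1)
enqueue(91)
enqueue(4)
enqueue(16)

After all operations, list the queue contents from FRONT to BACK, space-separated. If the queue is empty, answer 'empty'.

Answer: 71 37 1 91 4 16

Derivation:
enqueue(53): [53]
dequeue(): []
enqueue(17): [17]
enqueue(64): [17, 64]
dequeue(): [64]
dequeue(): []
enqueue(8): [8]
enqueue(71): [8, 71]
dequeue(): [71]
enqueue(37): [71, 37]
enqueue(1): [71, 37, 1]
enqueue(91): [71, 37, 1, 91]
enqueue(4): [71, 37, 1, 91, 4]
enqueue(16): [71, 37, 1, 91, 4, 16]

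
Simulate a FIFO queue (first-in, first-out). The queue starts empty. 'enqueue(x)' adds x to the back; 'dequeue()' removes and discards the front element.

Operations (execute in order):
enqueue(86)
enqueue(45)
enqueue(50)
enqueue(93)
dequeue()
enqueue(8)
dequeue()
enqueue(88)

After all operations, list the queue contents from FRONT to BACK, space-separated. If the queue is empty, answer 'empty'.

enqueue(86): [86]
enqueue(45): [86, 45]
enqueue(50): [86, 45, 50]
enqueue(93): [86, 45, 50, 93]
dequeue(): [45, 50, 93]
enqueue(8): [45, 50, 93, 8]
dequeue(): [50, 93, 8]
enqueue(88): [50, 93, 8, 88]

Answer: 50 93 8 88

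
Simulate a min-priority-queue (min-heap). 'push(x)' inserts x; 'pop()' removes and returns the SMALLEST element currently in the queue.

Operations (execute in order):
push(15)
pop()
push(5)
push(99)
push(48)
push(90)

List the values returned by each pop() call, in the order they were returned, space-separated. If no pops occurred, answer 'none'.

Answer: 15

Derivation:
push(15): heap contents = [15]
pop() → 15: heap contents = []
push(5): heap contents = [5]
push(99): heap contents = [5, 99]
push(48): heap contents = [5, 48, 99]
push(90): heap contents = [5, 48, 90, 99]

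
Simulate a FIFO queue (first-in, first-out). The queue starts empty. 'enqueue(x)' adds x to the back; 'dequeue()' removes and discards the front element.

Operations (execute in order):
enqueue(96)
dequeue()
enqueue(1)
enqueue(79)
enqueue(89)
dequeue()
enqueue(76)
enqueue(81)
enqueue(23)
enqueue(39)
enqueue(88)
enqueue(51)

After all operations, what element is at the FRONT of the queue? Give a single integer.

Answer: 79

Derivation:
enqueue(96): queue = [96]
dequeue(): queue = []
enqueue(1): queue = [1]
enqueue(79): queue = [1, 79]
enqueue(89): queue = [1, 79, 89]
dequeue(): queue = [79, 89]
enqueue(76): queue = [79, 89, 76]
enqueue(81): queue = [79, 89, 76, 81]
enqueue(23): queue = [79, 89, 76, 81, 23]
enqueue(39): queue = [79, 89, 76, 81, 23, 39]
enqueue(88): queue = [79, 89, 76, 81, 23, 39, 88]
enqueue(51): queue = [79, 89, 76, 81, 23, 39, 88, 51]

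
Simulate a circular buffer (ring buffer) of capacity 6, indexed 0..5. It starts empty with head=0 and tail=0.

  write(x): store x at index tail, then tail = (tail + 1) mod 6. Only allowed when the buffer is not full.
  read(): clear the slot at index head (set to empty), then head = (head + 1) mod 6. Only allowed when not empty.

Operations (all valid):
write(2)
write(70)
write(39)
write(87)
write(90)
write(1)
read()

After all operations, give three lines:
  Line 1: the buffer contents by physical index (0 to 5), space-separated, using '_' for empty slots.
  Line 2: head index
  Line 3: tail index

write(2): buf=[2 _ _ _ _ _], head=0, tail=1, size=1
write(70): buf=[2 70 _ _ _ _], head=0, tail=2, size=2
write(39): buf=[2 70 39 _ _ _], head=0, tail=3, size=3
write(87): buf=[2 70 39 87 _ _], head=0, tail=4, size=4
write(90): buf=[2 70 39 87 90 _], head=0, tail=5, size=5
write(1): buf=[2 70 39 87 90 1], head=0, tail=0, size=6
read(): buf=[_ 70 39 87 90 1], head=1, tail=0, size=5

Answer: _ 70 39 87 90 1
1
0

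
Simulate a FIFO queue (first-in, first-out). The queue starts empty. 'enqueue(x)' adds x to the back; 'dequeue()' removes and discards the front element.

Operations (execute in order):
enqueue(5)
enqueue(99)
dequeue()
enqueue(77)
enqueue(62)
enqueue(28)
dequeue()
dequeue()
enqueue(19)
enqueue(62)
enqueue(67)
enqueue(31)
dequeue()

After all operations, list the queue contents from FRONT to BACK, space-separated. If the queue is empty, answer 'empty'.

Answer: 28 19 62 67 31

Derivation:
enqueue(5): [5]
enqueue(99): [5, 99]
dequeue(): [99]
enqueue(77): [99, 77]
enqueue(62): [99, 77, 62]
enqueue(28): [99, 77, 62, 28]
dequeue(): [77, 62, 28]
dequeue(): [62, 28]
enqueue(19): [62, 28, 19]
enqueue(62): [62, 28, 19, 62]
enqueue(67): [62, 28, 19, 62, 67]
enqueue(31): [62, 28, 19, 62, 67, 31]
dequeue(): [28, 19, 62, 67, 31]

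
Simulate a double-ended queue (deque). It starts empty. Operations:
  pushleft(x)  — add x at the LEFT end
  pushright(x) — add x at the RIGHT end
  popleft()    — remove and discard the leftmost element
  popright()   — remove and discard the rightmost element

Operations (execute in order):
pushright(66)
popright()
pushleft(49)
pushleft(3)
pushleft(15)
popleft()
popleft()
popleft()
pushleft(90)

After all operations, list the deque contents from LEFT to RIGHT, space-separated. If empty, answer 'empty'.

pushright(66): [66]
popright(): []
pushleft(49): [49]
pushleft(3): [3, 49]
pushleft(15): [15, 3, 49]
popleft(): [3, 49]
popleft(): [49]
popleft(): []
pushleft(90): [90]

Answer: 90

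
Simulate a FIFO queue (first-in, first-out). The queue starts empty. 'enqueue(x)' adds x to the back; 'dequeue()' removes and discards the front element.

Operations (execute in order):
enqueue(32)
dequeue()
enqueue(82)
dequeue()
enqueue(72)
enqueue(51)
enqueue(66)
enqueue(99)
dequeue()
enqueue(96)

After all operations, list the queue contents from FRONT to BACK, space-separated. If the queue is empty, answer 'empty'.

enqueue(32): [32]
dequeue(): []
enqueue(82): [82]
dequeue(): []
enqueue(72): [72]
enqueue(51): [72, 51]
enqueue(66): [72, 51, 66]
enqueue(99): [72, 51, 66, 99]
dequeue(): [51, 66, 99]
enqueue(96): [51, 66, 99, 96]

Answer: 51 66 99 96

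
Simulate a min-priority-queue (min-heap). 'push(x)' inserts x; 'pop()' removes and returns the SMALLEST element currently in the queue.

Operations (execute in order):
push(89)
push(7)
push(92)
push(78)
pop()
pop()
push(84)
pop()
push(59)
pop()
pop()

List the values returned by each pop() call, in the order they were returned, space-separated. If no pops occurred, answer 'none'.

Answer: 7 78 84 59 89

Derivation:
push(89): heap contents = [89]
push(7): heap contents = [7, 89]
push(92): heap contents = [7, 89, 92]
push(78): heap contents = [7, 78, 89, 92]
pop() → 7: heap contents = [78, 89, 92]
pop() → 78: heap contents = [89, 92]
push(84): heap contents = [84, 89, 92]
pop() → 84: heap contents = [89, 92]
push(59): heap contents = [59, 89, 92]
pop() → 59: heap contents = [89, 92]
pop() → 89: heap contents = [92]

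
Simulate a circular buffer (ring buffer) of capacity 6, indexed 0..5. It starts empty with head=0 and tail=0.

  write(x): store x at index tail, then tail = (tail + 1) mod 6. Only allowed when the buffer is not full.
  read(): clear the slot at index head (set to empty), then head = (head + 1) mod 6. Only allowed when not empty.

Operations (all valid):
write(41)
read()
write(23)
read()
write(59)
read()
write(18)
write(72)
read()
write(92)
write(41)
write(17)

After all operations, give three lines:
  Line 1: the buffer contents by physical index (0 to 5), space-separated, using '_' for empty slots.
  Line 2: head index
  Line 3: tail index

Answer: 41 17 _ _ 72 92
4
2

Derivation:
write(41): buf=[41 _ _ _ _ _], head=0, tail=1, size=1
read(): buf=[_ _ _ _ _ _], head=1, tail=1, size=0
write(23): buf=[_ 23 _ _ _ _], head=1, tail=2, size=1
read(): buf=[_ _ _ _ _ _], head=2, tail=2, size=0
write(59): buf=[_ _ 59 _ _ _], head=2, tail=3, size=1
read(): buf=[_ _ _ _ _ _], head=3, tail=3, size=0
write(18): buf=[_ _ _ 18 _ _], head=3, tail=4, size=1
write(72): buf=[_ _ _ 18 72 _], head=3, tail=5, size=2
read(): buf=[_ _ _ _ 72 _], head=4, tail=5, size=1
write(92): buf=[_ _ _ _ 72 92], head=4, tail=0, size=2
write(41): buf=[41 _ _ _ 72 92], head=4, tail=1, size=3
write(17): buf=[41 17 _ _ 72 92], head=4, tail=2, size=4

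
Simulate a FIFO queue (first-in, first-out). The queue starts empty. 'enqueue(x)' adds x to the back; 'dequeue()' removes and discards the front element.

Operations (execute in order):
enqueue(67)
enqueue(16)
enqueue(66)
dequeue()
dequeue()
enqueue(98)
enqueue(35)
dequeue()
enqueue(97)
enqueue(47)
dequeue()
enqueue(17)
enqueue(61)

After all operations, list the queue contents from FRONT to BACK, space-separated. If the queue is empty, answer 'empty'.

Answer: 35 97 47 17 61

Derivation:
enqueue(67): [67]
enqueue(16): [67, 16]
enqueue(66): [67, 16, 66]
dequeue(): [16, 66]
dequeue(): [66]
enqueue(98): [66, 98]
enqueue(35): [66, 98, 35]
dequeue(): [98, 35]
enqueue(97): [98, 35, 97]
enqueue(47): [98, 35, 97, 47]
dequeue(): [35, 97, 47]
enqueue(17): [35, 97, 47, 17]
enqueue(61): [35, 97, 47, 17, 61]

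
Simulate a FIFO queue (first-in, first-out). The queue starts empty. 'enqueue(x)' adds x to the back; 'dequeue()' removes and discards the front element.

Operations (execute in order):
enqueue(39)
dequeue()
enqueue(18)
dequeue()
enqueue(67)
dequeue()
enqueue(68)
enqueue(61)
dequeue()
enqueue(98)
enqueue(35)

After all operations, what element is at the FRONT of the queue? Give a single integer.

enqueue(39): queue = [39]
dequeue(): queue = []
enqueue(18): queue = [18]
dequeue(): queue = []
enqueue(67): queue = [67]
dequeue(): queue = []
enqueue(68): queue = [68]
enqueue(61): queue = [68, 61]
dequeue(): queue = [61]
enqueue(98): queue = [61, 98]
enqueue(35): queue = [61, 98, 35]

Answer: 61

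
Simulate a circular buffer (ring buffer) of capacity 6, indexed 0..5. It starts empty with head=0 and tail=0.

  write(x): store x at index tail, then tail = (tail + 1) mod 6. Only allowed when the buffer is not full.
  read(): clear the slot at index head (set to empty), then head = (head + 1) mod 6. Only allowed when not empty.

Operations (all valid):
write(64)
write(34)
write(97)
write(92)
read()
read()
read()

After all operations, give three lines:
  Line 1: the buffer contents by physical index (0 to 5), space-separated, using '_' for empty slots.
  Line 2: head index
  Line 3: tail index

Answer: _ _ _ 92 _ _
3
4

Derivation:
write(64): buf=[64 _ _ _ _ _], head=0, tail=1, size=1
write(34): buf=[64 34 _ _ _ _], head=0, tail=2, size=2
write(97): buf=[64 34 97 _ _ _], head=0, tail=3, size=3
write(92): buf=[64 34 97 92 _ _], head=0, tail=4, size=4
read(): buf=[_ 34 97 92 _ _], head=1, tail=4, size=3
read(): buf=[_ _ 97 92 _ _], head=2, tail=4, size=2
read(): buf=[_ _ _ 92 _ _], head=3, tail=4, size=1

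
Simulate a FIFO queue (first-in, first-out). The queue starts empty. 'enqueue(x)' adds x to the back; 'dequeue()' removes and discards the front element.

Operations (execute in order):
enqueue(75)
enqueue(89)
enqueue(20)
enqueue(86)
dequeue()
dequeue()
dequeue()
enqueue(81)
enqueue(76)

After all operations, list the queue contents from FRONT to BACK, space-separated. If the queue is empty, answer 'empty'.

enqueue(75): [75]
enqueue(89): [75, 89]
enqueue(20): [75, 89, 20]
enqueue(86): [75, 89, 20, 86]
dequeue(): [89, 20, 86]
dequeue(): [20, 86]
dequeue(): [86]
enqueue(81): [86, 81]
enqueue(76): [86, 81, 76]

Answer: 86 81 76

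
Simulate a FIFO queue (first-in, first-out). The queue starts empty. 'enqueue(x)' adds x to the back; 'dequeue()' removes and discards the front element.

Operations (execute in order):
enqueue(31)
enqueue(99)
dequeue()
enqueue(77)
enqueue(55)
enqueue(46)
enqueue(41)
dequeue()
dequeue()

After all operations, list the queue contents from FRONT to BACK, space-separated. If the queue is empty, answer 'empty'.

enqueue(31): [31]
enqueue(99): [31, 99]
dequeue(): [99]
enqueue(77): [99, 77]
enqueue(55): [99, 77, 55]
enqueue(46): [99, 77, 55, 46]
enqueue(41): [99, 77, 55, 46, 41]
dequeue(): [77, 55, 46, 41]
dequeue(): [55, 46, 41]

Answer: 55 46 41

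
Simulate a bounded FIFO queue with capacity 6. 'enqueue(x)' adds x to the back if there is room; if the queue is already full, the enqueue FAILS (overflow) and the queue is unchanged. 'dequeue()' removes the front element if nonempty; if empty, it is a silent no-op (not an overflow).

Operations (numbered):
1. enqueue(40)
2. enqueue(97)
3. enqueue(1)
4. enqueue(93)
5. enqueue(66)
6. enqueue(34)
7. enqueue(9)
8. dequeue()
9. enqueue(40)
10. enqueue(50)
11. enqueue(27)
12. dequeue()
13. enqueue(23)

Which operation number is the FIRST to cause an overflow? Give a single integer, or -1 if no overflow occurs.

1. enqueue(40): size=1
2. enqueue(97): size=2
3. enqueue(1): size=3
4. enqueue(93): size=4
5. enqueue(66): size=5
6. enqueue(34): size=6
7. enqueue(9): size=6=cap → OVERFLOW (fail)
8. dequeue(): size=5
9. enqueue(40): size=6
10. enqueue(50): size=6=cap → OVERFLOW (fail)
11. enqueue(27): size=6=cap → OVERFLOW (fail)
12. dequeue(): size=5
13. enqueue(23): size=6

Answer: 7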